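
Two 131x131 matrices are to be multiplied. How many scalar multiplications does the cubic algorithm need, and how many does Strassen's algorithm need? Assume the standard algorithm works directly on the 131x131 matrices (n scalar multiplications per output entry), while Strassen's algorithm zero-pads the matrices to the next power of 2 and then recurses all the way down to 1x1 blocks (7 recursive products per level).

Matrix multiplication for 131x131 matrices:

Strassen's algorithm requires power-of-2 dimensions. Pad 131x131 to 256x256 (next power of 2).

Standard algorithm: 131^3 = 2248091 multiplications
Strassen's algorithm: 7^(log2(256)) = 7^8 = 5764801 multiplications
Difference: 2248091 - 5764801 = -3516710 (Strassen uses MORE here due to padding overhead — for small or just-over-power-of-2 n, padding can outweigh the per-level savings)

Standard: 2248091 multiplications (131^3). Strassen: 5764801 multiplications (7^8, after padding to 256x256). Strassen reduces 8 recursive multiplications to 7 at each level.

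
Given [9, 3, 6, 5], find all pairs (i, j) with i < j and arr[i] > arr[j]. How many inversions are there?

Finding inversions in [9, 3, 6, 5]:

(0, 1): arr[0]=9 > arr[1]=3
(0, 2): arr[0]=9 > arr[2]=6
(0, 3): arr[0]=9 > arr[3]=5
(2, 3): arr[2]=6 > arr[3]=5

Total inversions: 4

The array has 4 inversion(s): (0,1), (0,2), (0,3), (2,3). Each pair (i,j) satisfies i < j and arr[i] > arr[j].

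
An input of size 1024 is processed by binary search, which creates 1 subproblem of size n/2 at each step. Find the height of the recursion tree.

For divide and conquer with division factor 2:

Problem sizes at each level:
Level 0: 1024
Level 1: 512
Level 2: 256
Level 3: 128
Level 4: 64
Level 5: 32
Level 6: 16
Level 7: 8
Level 8: 4
Level 9: 2
Level 10: 1

The root is level 0 and the size-1 base case is level 10 (the tree spans levels 0 through 10, i.e. 11 levels counting the root), so the depth is the number of divisions: log_2(1024) = 10

The recursion tree depth is log_2(1024) = 10. At each level, the problem size is divided by 2, so it takes 10 divisions to reduce to a base case of size 1. The algorithm makes 1 recursive call at each level.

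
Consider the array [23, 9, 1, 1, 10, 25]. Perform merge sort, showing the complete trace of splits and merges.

Merge sort trace:

Split: [23, 9, 1, 1, 10, 25] -> [23, 9, 1] and [1, 10, 25]
  Split: [23, 9, 1] -> [23] and [9, 1]
    Split: [9, 1] -> [9] and [1]
    Merge: [9] + [1] -> [1, 9]
  Merge: [23] + [1, 9] -> [1, 9, 23]
  Split: [1, 10, 25] -> [1] and [10, 25]
    Split: [10, 25] -> [10] and [25]
    Merge: [10] + [25] -> [10, 25]
  Merge: [1] + [10, 25] -> [1, 10, 25]
Merge: [1, 9, 23] + [1, 10, 25] -> [1, 1, 9, 10, 23, 25]

Final sorted array: [1, 1, 9, 10, 23, 25]

The merge sort proceeds by recursively splitting the array and merging sorted halves.
After all merges, the sorted array is [1, 1, 9, 10, 23, 25].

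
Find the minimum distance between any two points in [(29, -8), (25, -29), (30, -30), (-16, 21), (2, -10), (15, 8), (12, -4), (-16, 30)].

Computing all pairwise distances among 8 points:

d((29, -8), (25, -29)) = 21.3776
d((29, -8), (30, -30)) = 22.0227
d((29, -8), (-16, 21)) = 53.535
d((29, -8), (2, -10)) = 27.074
d((29, -8), (15, 8)) = 21.2603
d((29, -8), (12, -4)) = 17.4642
d((29, -8), (-16, 30)) = 58.8982
d((25, -29), (30, -30)) = 5.099 <-- minimum
d((25, -29), (-16, 21)) = 64.6607
d((25, -29), (2, -10)) = 29.8329
d((25, -29), (15, 8)) = 38.3275
d((25, -29), (12, -4)) = 28.178
d((25, -29), (-16, 30)) = 71.8471
d((30, -30), (-16, 21)) = 68.6804
d((30, -30), (2, -10)) = 34.4093
d((30, -30), (15, 8)) = 40.8534
d((30, -30), (12, -4)) = 31.6228
d((30, -30), (-16, 30)) = 75.6042
d((-16, 21), (2, -10)) = 35.8469
d((-16, 21), (15, 8)) = 33.6155
d((-16, 21), (12, -4)) = 37.5366
d((-16, 21), (-16, 30)) = 9.0
d((2, -10), (15, 8)) = 22.2036
d((2, -10), (12, -4)) = 11.6619
d((2, -10), (-16, 30)) = 43.8634
d((15, 8), (12, -4)) = 12.3693
d((15, 8), (-16, 30)) = 38.0132
d((12, -4), (-16, 30)) = 44.0454

Closest pair: (25, -29) and (30, -30) with distance 5.099

The closest pair is (25, -29) and (30, -30) with Euclidean distance 5.099. For 8 points, brute-force pairwise comparison is shown above. For large n, the divide-and-conquer algorithm (sort by x, recurse on halves, check the dividing strip) achieves O(n log n).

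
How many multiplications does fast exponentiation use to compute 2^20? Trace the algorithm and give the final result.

Computing 2^20 by squaring (build up from 2^1; each line after the first costs one multiplication):

2^1 = 2
2^2 = (2^1)^2 = 2^2 = 4
2^4 = (2^2)^2 = 4^2 = 16
2^5 = 2 * 2^4 = 2 * 16 = 32
2^10 = (2^5)^2 = 32^2 = 1024
2^20 = (2^10)^2 = 1024^2 = 1048576

Result: 1048576
Multiplications needed: 5 (5 lines after 2^1)

2^20 = 1048576. Using exponentiation by squaring, this requires 5 multiplications. The key idea: if the exponent is even, square the half-power; if odd, multiply by the base once.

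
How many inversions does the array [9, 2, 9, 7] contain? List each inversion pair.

Finding inversions in [9, 2, 9, 7]:

(0, 1): arr[0]=9 > arr[1]=2
(0, 3): arr[0]=9 > arr[3]=7
(2, 3): arr[2]=9 > arr[3]=7

Total inversions: 3

The array has 3 inversion(s): (0,1), (0,3), (2,3). Each pair (i,j) satisfies i < j and arr[i] > arr[j].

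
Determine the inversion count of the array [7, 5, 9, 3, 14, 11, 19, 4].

Finding inversions in [7, 5, 9, 3, 14, 11, 19, 4]:

(0, 1): arr[0]=7 > arr[1]=5
(0, 3): arr[0]=7 > arr[3]=3
(0, 7): arr[0]=7 > arr[7]=4
(1, 3): arr[1]=5 > arr[3]=3
(1, 7): arr[1]=5 > arr[7]=4
(2, 3): arr[2]=9 > arr[3]=3
(2, 7): arr[2]=9 > arr[7]=4
(4, 5): arr[4]=14 > arr[5]=11
(4, 7): arr[4]=14 > arr[7]=4
(5, 7): arr[5]=11 > arr[7]=4
(6, 7): arr[6]=19 > arr[7]=4

Total inversions: 11

The array has 11 inversion(s): (0,1), (0,3), (0,7), (1,3), (1,7), (2,3), (2,7), (4,5), (4,7), (5,7), (6,7). Each pair (i,j) satisfies i < j and arr[i] > arr[j].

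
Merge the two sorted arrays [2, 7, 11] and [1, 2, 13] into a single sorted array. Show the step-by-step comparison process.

Merging process:

Compare 2 vs 1: take 1 from right. Merged: [1]
Compare 2 vs 2: take 2 from left. Merged: [1, 2]
Compare 7 vs 2: take 2 from right. Merged: [1, 2, 2]
Compare 7 vs 13: take 7 from left. Merged: [1, 2, 2, 7]
Compare 11 vs 13: take 11 from left. Merged: [1, 2, 2, 7, 11]
Append remaining from right: [13]. Merged: [1, 2, 2, 7, 11, 13]

Final merged array: [1, 2, 2, 7, 11, 13]
Total comparisons: 5

The merged array is [1, 2, 2, 7, 11, 13], requiring 5 comparisons. The merge step runs in O(n) time where n is the total number of elements.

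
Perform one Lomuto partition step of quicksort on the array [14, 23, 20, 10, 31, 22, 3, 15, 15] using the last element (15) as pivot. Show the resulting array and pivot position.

Lomuto partition with pivot = 15:

Initial array: [14, 23, 20, 10, 31, 22, 3, 15, 15]

arr[0]=14 <= 15: swap with position 0, array becomes [14, 23, 20, 10, 31, 22, 3, 15, 15]
arr[1]=23 > 15: no swap
arr[2]=20 > 15: no swap
arr[3]=10 <= 15: swap with position 1, array becomes [14, 10, 20, 23, 31, 22, 3, 15, 15]
arr[4]=31 > 15: no swap
arr[5]=22 > 15: no swap
arr[6]=3 <= 15: swap with position 2, array becomes [14, 10, 3, 23, 31, 22, 20, 15, 15]
arr[7]=15 <= 15: swap with position 3, array becomes [14, 10, 3, 15, 31, 22, 20, 23, 15]

Place pivot at position 4: [14, 10, 3, 15, 15, 22, 20, 23, 31]
Pivot position: 4

After partitioning with pivot 15, the array becomes [14, 10, 3, 15, 15, 22, 20, 23, 31]. The pivot is placed at index 4. All elements to the left of the pivot are <= 15, and all elements to the right are > 15.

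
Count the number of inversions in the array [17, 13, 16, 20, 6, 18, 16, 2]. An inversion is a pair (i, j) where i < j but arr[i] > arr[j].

Finding inversions in [17, 13, 16, 20, 6, 18, 16, 2]:

(0, 1): arr[0]=17 > arr[1]=13
(0, 2): arr[0]=17 > arr[2]=16
(0, 4): arr[0]=17 > arr[4]=6
(0, 6): arr[0]=17 > arr[6]=16
(0, 7): arr[0]=17 > arr[7]=2
(1, 4): arr[1]=13 > arr[4]=6
(1, 7): arr[1]=13 > arr[7]=2
(2, 4): arr[2]=16 > arr[4]=6
(2, 7): arr[2]=16 > arr[7]=2
(3, 4): arr[3]=20 > arr[4]=6
(3, 5): arr[3]=20 > arr[5]=18
(3, 6): arr[3]=20 > arr[6]=16
(3, 7): arr[3]=20 > arr[7]=2
(4, 7): arr[4]=6 > arr[7]=2
(5, 6): arr[5]=18 > arr[6]=16
(5, 7): arr[5]=18 > arr[7]=2
(6, 7): arr[6]=16 > arr[7]=2

Total inversions: 17

The array has 17 inversion(s): (0,1), (0,2), (0,4), (0,6), (0,7), (1,4), (1,7), (2,4), (2,7), (3,4), (3,5), (3,6), (3,7), (4,7), (5,6), (5,7), (6,7). Each pair (i,j) satisfies i < j and arr[i] > arr[j].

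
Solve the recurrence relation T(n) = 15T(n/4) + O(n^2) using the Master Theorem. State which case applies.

Master Theorem for T(n) = 15T(n/4) + O(n^2):

a = 15, b = 4, c = 2
log_b(a) = log_4(15) = 1.9534

Case 3: c = 2 > log_4(15) = 1.9534
T(n) = O(n^2) = O(n^2)

For T(n) = 15T(n/4) + O(n^2): log_4(15) = 1.9534. This is Case 3 of the Master Theorem (c > log_b(a), work dominated by root), giving O(n^2).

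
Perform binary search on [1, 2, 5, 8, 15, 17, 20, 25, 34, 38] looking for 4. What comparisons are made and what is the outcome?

Binary search for 4 in [1, 2, 5, 8, 15, 17, 20, 25, 34, 38]:

lo=0, hi=9, mid=4, arr[mid]=15 -> 15 > 4, search left half
lo=0, hi=3, mid=1, arr[mid]=2 -> 2 < 4, search right half
lo=2, hi=3, mid=2, arr[mid]=5 -> 5 > 4, search left half
lo=2 > hi=1, target 4 not found

Binary search determines that 4 is not in the array after 3 comparisons. The search space was exhausted without finding the target.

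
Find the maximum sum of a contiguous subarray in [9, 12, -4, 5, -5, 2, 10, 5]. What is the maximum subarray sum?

Using Kadane's algorithm on [9, 12, -4, 5, -5, 2, 10, 5]:

Scanning through the array:
Position 1 (value 12): max_ending_here = 21, max_so_far = 21
Position 2 (value -4): max_ending_here = 17, max_so_far = 21
Position 3 (value 5): max_ending_here = 22, max_so_far = 22
Position 4 (value -5): max_ending_here = 17, max_so_far = 22
Position 5 (value 2): max_ending_here = 19, max_so_far = 22
Position 6 (value 10): max_ending_here = 29, max_so_far = 29
Position 7 (value 5): max_ending_here = 34, max_so_far = 34

Maximum subarray: [9, 12, -4, 5, -5, 2, 10, 5]
Maximum sum: 34

The maximum subarray is [9, 12, -4, 5, -5, 2, 10, 5] with sum 34. This subarray runs from index 0 to index 7.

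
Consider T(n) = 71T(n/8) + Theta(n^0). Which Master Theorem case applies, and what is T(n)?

Master Theorem for T(n) = 71T(n/8) + O(n^0):

a = 71, b = 8, c = 0
log_b(a) = log_8(71) = 2.0499

Case 1: c = 0 < log_8(71) = 2.0499
T(n) = O(n^(log_8 71))

For T(n) = 71T(n/8) + O(n^0): log_8(71) = 2.0499. This is Case 1 of the Master Theorem (c < log_b(a), work dominated by leaves), giving O(n^(log_8 71)).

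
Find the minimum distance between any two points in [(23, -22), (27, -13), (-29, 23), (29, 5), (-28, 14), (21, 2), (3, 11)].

Computing all pairwise distances among 7 points:

d((23, -22), (27, -13)) = 9.8489
d((23, -22), (-29, 23)) = 68.7677
d((23, -22), (29, 5)) = 27.6586
d((23, -22), (-28, 14)) = 62.426
d((23, -22), (21, 2)) = 24.0832
d((23, -22), (3, 11)) = 38.5876
d((27, -13), (-29, 23)) = 66.5733
d((27, -13), (29, 5)) = 18.1108
d((27, -13), (-28, 14)) = 61.2699
d((27, -13), (21, 2)) = 16.1555
d((27, -13), (3, 11)) = 33.9411
d((-29, 23), (29, 5)) = 60.7289
d((-29, 23), (-28, 14)) = 9.0554
d((-29, 23), (21, 2)) = 54.231
d((-29, 23), (3, 11)) = 34.176
d((29, 5), (-28, 14)) = 57.7062
d((29, 5), (21, 2)) = 8.544 <-- minimum
d((29, 5), (3, 11)) = 26.6833
d((-28, 14), (21, 2)) = 50.448
d((-28, 14), (3, 11)) = 31.1448
d((21, 2), (3, 11)) = 20.1246

Closest pair: (29, 5) and (21, 2) with distance 8.544

The closest pair is (29, 5) and (21, 2) with Euclidean distance 8.544. For 7 points, brute-force pairwise comparison is shown above. For large n, the divide-and-conquer algorithm (sort by x, recurse on halves, check the dividing strip) achieves O(n log n).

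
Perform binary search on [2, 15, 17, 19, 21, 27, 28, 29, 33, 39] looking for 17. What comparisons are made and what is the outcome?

Binary search for 17 in [2, 15, 17, 19, 21, 27, 28, 29, 33, 39]:

lo=0, hi=9, mid=4, arr[mid]=21 -> 21 > 17, search left half
lo=0, hi=3, mid=1, arr[mid]=15 -> 15 < 17, search right half
lo=2, hi=3, mid=2, arr[mid]=17 -> Found target at index 2!

Binary search finds 17 at index 2 after 3 comparisons. The search repeatedly halves the search space by comparing with the middle element.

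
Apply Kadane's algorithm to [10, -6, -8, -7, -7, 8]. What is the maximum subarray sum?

Using Kadane's algorithm on [10, -6, -8, -7, -7, 8]:

Scanning through the array:
Position 1 (value -6): max_ending_here = 4, max_so_far = 10
Position 2 (value -8): max_ending_here = -4, max_so_far = 10
Position 3 (value -7): max_ending_here = -7, max_so_far = 10
Position 4 (value -7): max_ending_here = -7, max_so_far = 10
Position 5 (value 8): max_ending_here = 8, max_so_far = 10

Maximum subarray: [10]
Maximum sum: 10

The maximum subarray is [10] with sum 10. This subarray runs from index 0 to index 0.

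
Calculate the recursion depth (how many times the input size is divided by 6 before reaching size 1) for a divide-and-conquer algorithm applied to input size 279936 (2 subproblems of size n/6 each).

For divide and conquer with division factor 6:

Problem sizes at each level:
Level 0: 279936
Level 1: 46656
Level 2: 7776
Level 3: 1296
Level 4: 216
Level 5: 36
Level 6: 6
Level 7: 1

The root is level 0 and the size-1 base case is level 7 (the tree spans levels 0 through 7, i.e. 8 levels counting the root), so the depth is the number of divisions: log_6(279936) = 7

The recursion tree depth is log_6(279936) = 7. At each level, the problem size is divided by 6, so it takes 7 divisions to reduce to a base case of size 1. The algorithm makes 2 recursive calls at each level.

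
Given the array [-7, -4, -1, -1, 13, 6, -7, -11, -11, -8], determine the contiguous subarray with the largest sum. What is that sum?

Using Kadane's algorithm on [-7, -4, -1, -1, 13, 6, -7, -11, -11, -8]:

Scanning through the array:
Position 1 (value -4): max_ending_here = -4, max_so_far = -4
Position 2 (value -1): max_ending_here = -1, max_so_far = -1
Position 3 (value -1): max_ending_here = -1, max_so_far = -1
Position 4 (value 13): max_ending_here = 13, max_so_far = 13
Position 5 (value 6): max_ending_here = 19, max_so_far = 19
Position 6 (value -7): max_ending_here = 12, max_so_far = 19
Position 7 (value -11): max_ending_here = 1, max_so_far = 19
Position 8 (value -11): max_ending_here = -10, max_so_far = 19
Position 9 (value -8): max_ending_here = -8, max_so_far = 19

Maximum subarray: [13, 6]
Maximum sum: 19

The maximum subarray is [13, 6] with sum 19. This subarray runs from index 4 to index 5.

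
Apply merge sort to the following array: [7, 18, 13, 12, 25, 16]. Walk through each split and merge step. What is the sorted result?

Merge sort trace:

Split: [7, 18, 13, 12, 25, 16] -> [7, 18, 13] and [12, 25, 16]
  Split: [7, 18, 13] -> [7] and [18, 13]
    Split: [18, 13] -> [18] and [13]
    Merge: [18] + [13] -> [13, 18]
  Merge: [7] + [13, 18] -> [7, 13, 18]
  Split: [12, 25, 16] -> [12] and [25, 16]
    Split: [25, 16] -> [25] and [16]
    Merge: [25] + [16] -> [16, 25]
  Merge: [12] + [16, 25] -> [12, 16, 25]
Merge: [7, 13, 18] + [12, 16, 25] -> [7, 12, 13, 16, 18, 25]

Final sorted array: [7, 12, 13, 16, 18, 25]

The merge sort proceeds by recursively splitting the array and merging sorted halves.
After all merges, the sorted array is [7, 12, 13, 16, 18, 25].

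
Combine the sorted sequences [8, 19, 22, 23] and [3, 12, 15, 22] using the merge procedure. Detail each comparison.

Merging process:

Compare 8 vs 3: take 3 from right. Merged: [3]
Compare 8 vs 12: take 8 from left. Merged: [3, 8]
Compare 19 vs 12: take 12 from right. Merged: [3, 8, 12]
Compare 19 vs 15: take 15 from right. Merged: [3, 8, 12, 15]
Compare 19 vs 22: take 19 from left. Merged: [3, 8, 12, 15, 19]
Compare 22 vs 22: take 22 from left. Merged: [3, 8, 12, 15, 19, 22]
Compare 23 vs 22: take 22 from right. Merged: [3, 8, 12, 15, 19, 22, 22]
Append remaining from left: [23]. Merged: [3, 8, 12, 15, 19, 22, 22, 23]

Final merged array: [3, 8, 12, 15, 19, 22, 22, 23]
Total comparisons: 7

The merged array is [3, 8, 12, 15, 19, 22, 22, 23], requiring 7 comparisons. The merge step runs in O(n) time where n is the total number of elements.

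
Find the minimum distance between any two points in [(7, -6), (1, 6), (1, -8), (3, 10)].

Computing all pairwise distances among 4 points:

d((7, -6), (1, 6)) = 13.4164
d((7, -6), (1, -8)) = 6.3246
d((7, -6), (3, 10)) = 16.4924
d((1, 6), (1, -8)) = 14.0
d((1, 6), (3, 10)) = 4.4721 <-- minimum
d((1, -8), (3, 10)) = 18.1108

Closest pair: (1, 6) and (3, 10) with distance 4.4721

The closest pair is (1, 6) and (3, 10) with Euclidean distance 4.4721. For 4 points, brute-force pairwise comparison is shown above. For large n, the divide-and-conquer algorithm (sort by x, recurse on halves, check the dividing strip) achieves O(n log n).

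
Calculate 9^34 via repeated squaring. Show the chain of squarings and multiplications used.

Computing 9^34 by squaring (build up from 9^1; each line after the first costs one multiplication):

9^1 = 9
9^2 = (9^1)^2 = 9^2 = 81
9^4 = (9^2)^2 = 81^2 = 6561
9^8 = (9^4)^2 = 6561^2 = 43046721
9^16 = (9^8)^2 = 43046721^2 = 1853020188851841
9^17 = 9 * 9^16 = 9 * 1853020188851841 = 16677181699666569
9^34 = (9^17)^2 = 16677181699666569^2 = 278128389443693511257285776231761

Result: 278128389443693511257285776231761
Multiplications needed: 6 (6 lines after 9^1)

9^34 = 278128389443693511257285776231761. Using exponentiation by squaring, this requires 6 multiplications. The key idea: if the exponent is even, square the half-power; if odd, multiply by the base once.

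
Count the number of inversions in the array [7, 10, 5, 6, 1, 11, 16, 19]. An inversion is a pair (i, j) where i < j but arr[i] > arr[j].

Finding inversions in [7, 10, 5, 6, 1, 11, 16, 19]:

(0, 2): arr[0]=7 > arr[2]=5
(0, 3): arr[0]=7 > arr[3]=6
(0, 4): arr[0]=7 > arr[4]=1
(1, 2): arr[1]=10 > arr[2]=5
(1, 3): arr[1]=10 > arr[3]=6
(1, 4): arr[1]=10 > arr[4]=1
(2, 4): arr[2]=5 > arr[4]=1
(3, 4): arr[3]=6 > arr[4]=1

Total inversions: 8

The array has 8 inversion(s): (0,2), (0,3), (0,4), (1,2), (1,3), (1,4), (2,4), (3,4). Each pair (i,j) satisfies i < j and arr[i] > arr[j].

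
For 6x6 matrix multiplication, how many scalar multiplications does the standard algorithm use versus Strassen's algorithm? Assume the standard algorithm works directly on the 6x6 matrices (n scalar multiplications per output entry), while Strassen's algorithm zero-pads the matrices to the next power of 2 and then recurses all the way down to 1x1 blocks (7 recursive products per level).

Matrix multiplication for 6x6 matrices:

Strassen's algorithm requires power-of-2 dimensions. Pad 6x6 to 8x8 (next power of 2).

Standard algorithm: 6^3 = 216 multiplications
Strassen's algorithm: 7^(log2(8)) = 7^3 = 343 multiplications
Difference: 216 - 343 = -127 (Strassen uses MORE here due to padding overhead — for small or just-over-power-of-2 n, padding can outweigh the per-level savings)

Standard: 216 multiplications (6^3). Strassen: 343 multiplications (7^3, after padding to 8x8). Strassen reduces 8 recursive multiplications to 7 at each level.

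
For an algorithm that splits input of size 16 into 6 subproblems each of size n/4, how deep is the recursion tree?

For divide and conquer with division factor 4:

Problem sizes at each level:
Level 0: 16
Level 1: 4
Level 2: 1

The root is level 0 and the size-1 base case is level 2 (the tree spans levels 0 through 2, i.e. 3 levels counting the root), so the depth is the number of divisions: log_4(16) = 2

The recursion tree depth is log_4(16) = 2. At each level, the problem size is divided by 4, so it takes 2 divisions to reduce to a base case of size 1. The algorithm makes 6 recursive calls at each level.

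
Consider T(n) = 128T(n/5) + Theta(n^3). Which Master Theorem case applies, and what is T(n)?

Master Theorem for T(n) = 128T(n/5) + O(n^3):

a = 128, b = 5, c = 3
log_b(a) = log_5(128) = 3.0147

Case 1: c = 3 < log_5(128) = 3.0147
T(n) = O(n^(log_5 128))

For T(n) = 128T(n/5) + O(n^3): log_5(128) = 3.0147. This is Case 1 of the Master Theorem (c < log_b(a), work dominated by leaves), giving O(n^(log_5 128)).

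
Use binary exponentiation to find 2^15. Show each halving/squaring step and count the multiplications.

Computing 2^15 by squaring (build up from 2^1; each line after the first costs one multiplication):

2^1 = 2
2^2 = (2^1)^2 = 2^2 = 4
2^3 = 2 * 2^2 = 2 * 4 = 8
2^6 = (2^3)^2 = 8^2 = 64
2^7 = 2 * 2^6 = 2 * 64 = 128
2^14 = (2^7)^2 = 128^2 = 16384
2^15 = 2 * 2^14 = 2 * 16384 = 32768

Result: 32768
Multiplications needed: 6 (6 lines after 2^1)

2^15 = 32768. Using exponentiation by squaring, this requires 6 multiplications. The key idea: if the exponent is even, square the half-power; if odd, multiply by the base once.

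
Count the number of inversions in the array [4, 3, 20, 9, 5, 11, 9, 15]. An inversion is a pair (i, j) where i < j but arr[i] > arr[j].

Finding inversions in [4, 3, 20, 9, 5, 11, 9, 15]:

(0, 1): arr[0]=4 > arr[1]=3
(2, 3): arr[2]=20 > arr[3]=9
(2, 4): arr[2]=20 > arr[4]=5
(2, 5): arr[2]=20 > arr[5]=11
(2, 6): arr[2]=20 > arr[6]=9
(2, 7): arr[2]=20 > arr[7]=15
(3, 4): arr[3]=9 > arr[4]=5
(5, 6): arr[5]=11 > arr[6]=9

Total inversions: 8

The array has 8 inversion(s): (0,1), (2,3), (2,4), (2,5), (2,6), (2,7), (3,4), (5,6). Each pair (i,j) satisfies i < j and arr[i] > arr[j].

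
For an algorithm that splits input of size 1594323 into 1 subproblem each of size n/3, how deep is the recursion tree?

For divide and conquer with division factor 3:

Problem sizes at each level:
Level 0: 1594323
Level 1: 531441
Level 2: 177147
Level 3: 59049
Level 4: 19683
Level 5: 6561
Level 6: 2187
Level 7: 729
Level 8: 243
Level 9: 81
Level 10: 27
Level 11: 9
Level 12: 3
Level 13: 1

The root is level 0 and the size-1 base case is level 13 (the tree spans levels 0 through 13, i.e. 14 levels counting the root), so the depth is the number of divisions: log_3(1594323) = 13

The recursion tree depth is log_3(1594323) = 13. At each level, the problem size is divided by 3, so it takes 13 divisions to reduce to a base case of size 1. The algorithm makes 1 recursive call at each level.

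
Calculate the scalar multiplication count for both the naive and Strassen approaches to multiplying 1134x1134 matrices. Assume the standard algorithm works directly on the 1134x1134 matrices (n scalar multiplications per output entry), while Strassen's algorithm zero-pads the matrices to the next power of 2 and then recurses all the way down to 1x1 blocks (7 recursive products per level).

Matrix multiplication for 1134x1134 matrices:

Strassen's algorithm requires power-of-2 dimensions. Pad 1134x1134 to 2048x2048 (next power of 2).

Standard algorithm: 1134^3 = 1458274104 multiplications
Strassen's algorithm: 7^(log2(2048)) = 7^11 = 1977326743 multiplications
Difference: 1458274104 - 1977326743 = -519052639 (Strassen uses MORE here due to padding overhead — for small or just-over-power-of-2 n, padding can outweigh the per-level savings)

Standard: 1458274104 multiplications (1134^3). Strassen: 1977326743 multiplications (7^11, after padding to 2048x2048). Strassen reduces 8 recursive multiplications to 7 at each level.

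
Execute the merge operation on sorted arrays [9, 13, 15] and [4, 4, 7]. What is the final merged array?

Merging process:

Compare 9 vs 4: take 4 from right. Merged: [4]
Compare 9 vs 4: take 4 from right. Merged: [4, 4]
Compare 9 vs 7: take 7 from right. Merged: [4, 4, 7]
Append remaining from left: [9, 13, 15]. Merged: [4, 4, 7, 9, 13, 15]

Final merged array: [4, 4, 7, 9, 13, 15]
Total comparisons: 3

The merged array is [4, 4, 7, 9, 13, 15], requiring 3 comparisons. The merge step runs in O(n) time where n is the total number of elements.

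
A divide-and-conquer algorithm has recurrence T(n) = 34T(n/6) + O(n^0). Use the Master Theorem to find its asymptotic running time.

Master Theorem for T(n) = 34T(n/6) + O(n^0):

a = 34, b = 6, c = 0
log_b(a) = log_6(34) = 1.9681

Case 1: c = 0 < log_6(34) = 1.9681
T(n) = O(n^(log_6 34))

For T(n) = 34T(n/6) + O(n^0): log_6(34) = 1.9681. This is Case 1 of the Master Theorem (c < log_b(a), work dominated by leaves), giving O(n^(log_6 34)).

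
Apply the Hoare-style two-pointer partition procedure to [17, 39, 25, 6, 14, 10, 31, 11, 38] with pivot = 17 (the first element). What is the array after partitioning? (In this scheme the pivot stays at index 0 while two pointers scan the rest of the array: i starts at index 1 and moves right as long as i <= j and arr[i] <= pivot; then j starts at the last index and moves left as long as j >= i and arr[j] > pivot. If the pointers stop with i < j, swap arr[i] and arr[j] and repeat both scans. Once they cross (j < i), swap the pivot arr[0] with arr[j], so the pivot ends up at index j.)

Hoare-style two-pointer partition with pivot = 17:

Initial array: [17, 39, 25, 6, 14, 10, 31, 11, 38]

Pointers start at i = 1, j = 8.
i stops at index 1 (arr[1]=39 > 17), j stops at index 7 (arr[7]=11 <= 17): swap arr[1] and arr[7], array becomes [17, 11, 25, 6, 14, 10, 31, 39, 38]
i stops at index 2 (arr[2]=25 > 17), j stops at index 5 (arr[5]=10 <= 17): swap arr[2] and arr[5], array becomes [17, 11, 10, 6, 14, 25, 31, 39, 38]
i ends at 5, j ends at 4: the pointers have crossed (j < i), so scanning stops.

Swap pivot arr[0] with arr[4] to place pivot at position 4: [14, 11, 10, 6, 17, 25, 31, 39, 38]
Pivot position: 4

After partitioning with pivot 17, the array becomes [14, 11, 10, 6, 17, 25, 31, 39, 38]. The pivot is placed at index 4. All elements to the left of the pivot are <= 17, and all elements to the right are > 17.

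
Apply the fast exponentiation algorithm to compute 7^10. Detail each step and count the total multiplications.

Computing 7^10 by squaring (build up from 7^1; each line after the first costs one multiplication):

7^1 = 7
7^2 = (7^1)^2 = 7^2 = 49
7^4 = (7^2)^2 = 49^2 = 2401
7^5 = 7 * 7^4 = 7 * 2401 = 16807
7^10 = (7^5)^2 = 16807^2 = 282475249

Result: 282475249
Multiplications needed: 4 (4 lines after 7^1)

7^10 = 282475249. Using exponentiation by squaring, this requires 4 multiplications. The key idea: if the exponent is even, square the half-power; if odd, multiply by the base once.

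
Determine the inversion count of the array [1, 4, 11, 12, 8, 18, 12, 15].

Finding inversions in [1, 4, 11, 12, 8, 18, 12, 15]:

(2, 4): arr[2]=11 > arr[4]=8
(3, 4): arr[3]=12 > arr[4]=8
(5, 6): arr[5]=18 > arr[6]=12
(5, 7): arr[5]=18 > arr[7]=15

Total inversions: 4

The array has 4 inversion(s): (2,4), (3,4), (5,6), (5,7). Each pair (i,j) satisfies i < j and arr[i] > arr[j].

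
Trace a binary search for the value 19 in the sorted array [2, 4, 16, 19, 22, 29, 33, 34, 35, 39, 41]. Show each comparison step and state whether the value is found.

Binary search for 19 in [2, 4, 16, 19, 22, 29, 33, 34, 35, 39, 41]:

lo=0, hi=10, mid=5, arr[mid]=29 -> 29 > 19, search left half
lo=0, hi=4, mid=2, arr[mid]=16 -> 16 < 19, search right half
lo=3, hi=4, mid=3, arr[mid]=19 -> Found target at index 3!

Binary search finds 19 at index 3 after 3 comparisons. The search repeatedly halves the search space by comparing with the middle element.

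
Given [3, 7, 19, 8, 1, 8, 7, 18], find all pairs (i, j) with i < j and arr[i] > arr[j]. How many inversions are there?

Finding inversions in [3, 7, 19, 8, 1, 8, 7, 18]:

(0, 4): arr[0]=3 > arr[4]=1
(1, 4): arr[1]=7 > arr[4]=1
(2, 3): arr[2]=19 > arr[3]=8
(2, 4): arr[2]=19 > arr[4]=1
(2, 5): arr[2]=19 > arr[5]=8
(2, 6): arr[2]=19 > arr[6]=7
(2, 7): arr[2]=19 > arr[7]=18
(3, 4): arr[3]=8 > arr[4]=1
(3, 6): arr[3]=8 > arr[6]=7
(5, 6): arr[5]=8 > arr[6]=7

Total inversions: 10

The array has 10 inversion(s): (0,4), (1,4), (2,3), (2,4), (2,5), (2,6), (2,7), (3,4), (3,6), (5,6). Each pair (i,j) satisfies i < j and arr[i] > arr[j].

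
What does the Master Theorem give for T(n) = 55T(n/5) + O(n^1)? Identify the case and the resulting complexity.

Master Theorem for T(n) = 55T(n/5) + O(n^1):

a = 55, b = 5, c = 1
log_b(a) = log_5(55) = 2.4899

Case 1: c = 1 < log_5(55) = 2.4899
T(n) = O(n^(log_5 55))

For T(n) = 55T(n/5) + O(n^1): log_5(55) = 2.4899. This is Case 1 of the Master Theorem (c < log_b(a), work dominated by leaves), giving O(n^(log_5 55)).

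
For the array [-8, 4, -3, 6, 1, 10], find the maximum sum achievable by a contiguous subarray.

Using Kadane's algorithm on [-8, 4, -3, 6, 1, 10]:

Scanning through the array:
Position 1 (value 4): max_ending_here = 4, max_so_far = 4
Position 2 (value -3): max_ending_here = 1, max_so_far = 4
Position 3 (value 6): max_ending_here = 7, max_so_far = 7
Position 4 (value 1): max_ending_here = 8, max_so_far = 8
Position 5 (value 10): max_ending_here = 18, max_so_far = 18

Maximum subarray: [4, -3, 6, 1, 10]
Maximum sum: 18

The maximum subarray is [4, -3, 6, 1, 10] with sum 18. This subarray runs from index 1 to index 5.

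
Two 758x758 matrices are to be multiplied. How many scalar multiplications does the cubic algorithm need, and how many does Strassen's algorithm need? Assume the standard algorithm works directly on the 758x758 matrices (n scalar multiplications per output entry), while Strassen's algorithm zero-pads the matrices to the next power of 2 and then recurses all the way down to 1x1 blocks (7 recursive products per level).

Matrix multiplication for 758x758 matrices:

Strassen's algorithm requires power-of-2 dimensions. Pad 758x758 to 1024x1024 (next power of 2).

Standard algorithm: 758^3 = 435519512 multiplications
Strassen's algorithm: 7^(log2(1024)) = 7^10 = 282475249 multiplications
Savings: 435519512 - 282475249 = 153044263 multiplications

Standard: 435519512 multiplications (758^3). Strassen: 282475249 multiplications (7^10, after padding to 1024x1024). Strassen reduces 8 recursive multiplications to 7 at each level.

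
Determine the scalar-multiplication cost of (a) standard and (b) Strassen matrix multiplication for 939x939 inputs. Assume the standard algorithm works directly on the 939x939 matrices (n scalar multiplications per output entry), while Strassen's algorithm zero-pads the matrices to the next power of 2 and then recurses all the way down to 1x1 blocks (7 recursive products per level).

Matrix multiplication for 939x939 matrices:

Strassen's algorithm requires power-of-2 dimensions. Pad 939x939 to 1024x1024 (next power of 2).

Standard algorithm: 939^3 = 827936019 multiplications
Strassen's algorithm: 7^(log2(1024)) = 7^10 = 282475249 multiplications
Savings: 827936019 - 282475249 = 545460770 multiplications

Standard: 827936019 multiplications (939^3). Strassen: 282475249 multiplications (7^10, after padding to 1024x1024). Strassen reduces 8 recursive multiplications to 7 at each level.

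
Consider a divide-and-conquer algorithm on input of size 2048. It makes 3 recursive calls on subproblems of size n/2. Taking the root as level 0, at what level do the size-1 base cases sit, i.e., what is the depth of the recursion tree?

For divide and conquer with division factor 2:

Problem sizes at each level:
Level 0: 2048
Level 1: 1024
Level 2: 512
Level 3: 256
Level 4: 128
Level 5: 64
Level 6: 32
Level 7: 16
Level 8: 8
Level 9: 4
Level 10: 2
Level 11: 1

The root is level 0 and the size-1 base case is level 11 (the tree spans levels 0 through 11, i.e. 12 levels counting the root), so the depth is the number of divisions: log_2(2048) = 11

The recursion tree depth is log_2(2048) = 11. At each level, the problem size is divided by 2, so it takes 11 divisions to reduce to a base case of size 1. The algorithm makes 3 recursive calls at each level.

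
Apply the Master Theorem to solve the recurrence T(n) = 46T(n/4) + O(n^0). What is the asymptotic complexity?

Master Theorem for T(n) = 46T(n/4) + O(n^0):

a = 46, b = 4, c = 0
log_b(a) = log_4(46) = 2.7618

Case 1: c = 0 < log_4(46) = 2.7618
T(n) = O(n^(log_4 46))

For T(n) = 46T(n/4) + O(n^0): log_4(46) = 2.7618. This is Case 1 of the Master Theorem (c < log_b(a), work dominated by leaves), giving O(n^(log_4 46)).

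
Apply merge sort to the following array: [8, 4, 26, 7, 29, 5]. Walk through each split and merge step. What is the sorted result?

Merge sort trace:

Split: [8, 4, 26, 7, 29, 5] -> [8, 4, 26] and [7, 29, 5]
  Split: [8, 4, 26] -> [8] and [4, 26]
    Split: [4, 26] -> [4] and [26]
    Merge: [4] + [26] -> [4, 26]
  Merge: [8] + [4, 26] -> [4, 8, 26]
  Split: [7, 29, 5] -> [7] and [29, 5]
    Split: [29, 5] -> [29] and [5]
    Merge: [29] + [5] -> [5, 29]
  Merge: [7] + [5, 29] -> [5, 7, 29]
Merge: [4, 8, 26] + [5, 7, 29] -> [4, 5, 7, 8, 26, 29]

Final sorted array: [4, 5, 7, 8, 26, 29]

The merge sort proceeds by recursively splitting the array and merging sorted halves.
After all merges, the sorted array is [4, 5, 7, 8, 26, 29].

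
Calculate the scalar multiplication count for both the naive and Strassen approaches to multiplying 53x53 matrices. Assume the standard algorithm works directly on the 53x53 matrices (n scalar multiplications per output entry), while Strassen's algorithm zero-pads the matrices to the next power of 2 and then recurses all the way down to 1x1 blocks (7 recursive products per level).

Matrix multiplication for 53x53 matrices:

Strassen's algorithm requires power-of-2 dimensions. Pad 53x53 to 64x64 (next power of 2).

Standard algorithm: 53^3 = 148877 multiplications
Strassen's algorithm: 7^(log2(64)) = 7^6 = 117649 multiplications
Savings: 148877 - 117649 = 31228 multiplications

Standard: 148877 multiplications (53^3). Strassen: 117649 multiplications (7^6, after padding to 64x64). Strassen reduces 8 recursive multiplications to 7 at each level.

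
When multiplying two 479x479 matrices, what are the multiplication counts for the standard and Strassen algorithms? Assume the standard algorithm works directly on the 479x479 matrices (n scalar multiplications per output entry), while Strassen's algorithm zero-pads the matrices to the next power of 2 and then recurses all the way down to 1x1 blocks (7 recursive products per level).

Matrix multiplication for 479x479 matrices:

Strassen's algorithm requires power-of-2 dimensions. Pad 479x479 to 512x512 (next power of 2).

Standard algorithm: 479^3 = 109902239 multiplications
Strassen's algorithm: 7^(log2(512)) = 7^9 = 40353607 multiplications
Savings: 109902239 - 40353607 = 69548632 multiplications

Standard: 109902239 multiplications (479^3). Strassen: 40353607 multiplications (7^9, after padding to 512x512). Strassen reduces 8 recursive multiplications to 7 at each level.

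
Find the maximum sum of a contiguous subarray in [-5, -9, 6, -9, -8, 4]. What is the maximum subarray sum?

Using Kadane's algorithm on [-5, -9, 6, -9, -8, 4]:

Scanning through the array:
Position 1 (value -9): max_ending_here = -9, max_so_far = -5
Position 2 (value 6): max_ending_here = 6, max_so_far = 6
Position 3 (value -9): max_ending_here = -3, max_so_far = 6
Position 4 (value -8): max_ending_here = -8, max_so_far = 6
Position 5 (value 4): max_ending_here = 4, max_so_far = 6

Maximum subarray: [6]
Maximum sum: 6

The maximum subarray is [6] with sum 6. This subarray runs from index 2 to index 2.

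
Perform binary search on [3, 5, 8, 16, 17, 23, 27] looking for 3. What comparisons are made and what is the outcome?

Binary search for 3 in [3, 5, 8, 16, 17, 23, 27]:

lo=0, hi=6, mid=3, arr[mid]=16 -> 16 > 3, search left half
lo=0, hi=2, mid=1, arr[mid]=5 -> 5 > 3, search left half
lo=0, hi=0, mid=0, arr[mid]=3 -> Found target at index 0!

Binary search finds 3 at index 0 after 3 comparisons. The search repeatedly halves the search space by comparing with the middle element.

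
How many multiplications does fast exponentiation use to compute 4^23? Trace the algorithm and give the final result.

Computing 4^23 by squaring (build up from 4^1; each line after the first costs one multiplication):

4^1 = 4
4^2 = (4^1)^2 = 4^2 = 16
4^4 = (4^2)^2 = 16^2 = 256
4^5 = 4 * 4^4 = 4 * 256 = 1024
4^10 = (4^5)^2 = 1024^2 = 1048576
4^11 = 4 * 4^10 = 4 * 1048576 = 4194304
4^22 = (4^11)^2 = 4194304^2 = 17592186044416
4^23 = 4 * 4^22 = 4 * 17592186044416 = 70368744177664

Result: 70368744177664
Multiplications needed: 7 (7 lines after 4^1)

4^23 = 70368744177664. Using exponentiation by squaring, this requires 7 multiplications. The key idea: if the exponent is even, square the half-power; if odd, multiply by the base once.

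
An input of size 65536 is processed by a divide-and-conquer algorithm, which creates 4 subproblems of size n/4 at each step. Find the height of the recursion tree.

For divide and conquer with division factor 4:

Problem sizes at each level:
Level 0: 65536
Level 1: 16384
Level 2: 4096
Level 3: 1024
Level 4: 256
Level 5: 64
Level 6: 16
Level 7: 4
Level 8: 1

The root is level 0 and the size-1 base case is level 8 (the tree spans levels 0 through 8, i.e. 9 levels counting the root), so the depth is the number of divisions: log_4(65536) = 8

The recursion tree depth is log_4(65536) = 8. At each level, the problem size is divided by 4, so it takes 8 divisions to reduce to a base case of size 1. The algorithm makes 4 recursive calls at each level.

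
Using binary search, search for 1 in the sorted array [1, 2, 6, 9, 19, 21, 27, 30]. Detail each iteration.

Binary search for 1 in [1, 2, 6, 9, 19, 21, 27, 30]:

lo=0, hi=7, mid=3, arr[mid]=9 -> 9 > 1, search left half
lo=0, hi=2, mid=1, arr[mid]=2 -> 2 > 1, search left half
lo=0, hi=0, mid=0, arr[mid]=1 -> Found target at index 0!

Binary search finds 1 at index 0 after 3 comparisons. The search repeatedly halves the search space by comparing with the middle element.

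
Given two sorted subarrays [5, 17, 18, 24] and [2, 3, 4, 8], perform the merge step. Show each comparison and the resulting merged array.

Merging process:

Compare 5 vs 2: take 2 from right. Merged: [2]
Compare 5 vs 3: take 3 from right. Merged: [2, 3]
Compare 5 vs 4: take 4 from right. Merged: [2, 3, 4]
Compare 5 vs 8: take 5 from left. Merged: [2, 3, 4, 5]
Compare 17 vs 8: take 8 from right. Merged: [2, 3, 4, 5, 8]
Append remaining from left: [17, 18, 24]. Merged: [2, 3, 4, 5, 8, 17, 18, 24]

Final merged array: [2, 3, 4, 5, 8, 17, 18, 24]
Total comparisons: 5

The merged array is [2, 3, 4, 5, 8, 17, 18, 24], requiring 5 comparisons. The merge step runs in O(n) time where n is the total number of elements.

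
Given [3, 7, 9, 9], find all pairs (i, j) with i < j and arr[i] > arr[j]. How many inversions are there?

Finding inversions in [3, 7, 9, 9]:


Total inversions: 0

The array has 0 inversions. It is already sorted.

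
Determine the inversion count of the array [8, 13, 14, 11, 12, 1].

Finding inversions in [8, 13, 14, 11, 12, 1]:

(0, 5): arr[0]=8 > arr[5]=1
(1, 3): arr[1]=13 > arr[3]=11
(1, 4): arr[1]=13 > arr[4]=12
(1, 5): arr[1]=13 > arr[5]=1
(2, 3): arr[2]=14 > arr[3]=11
(2, 4): arr[2]=14 > arr[4]=12
(2, 5): arr[2]=14 > arr[5]=1
(3, 5): arr[3]=11 > arr[5]=1
(4, 5): arr[4]=12 > arr[5]=1

Total inversions: 9

The array has 9 inversion(s): (0,5), (1,3), (1,4), (1,5), (2,3), (2,4), (2,5), (3,5), (4,5). Each pair (i,j) satisfies i < j and arr[i] > arr[j].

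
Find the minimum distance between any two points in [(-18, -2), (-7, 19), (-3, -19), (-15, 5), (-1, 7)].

Computing all pairwise distances among 5 points:

d((-18, -2), (-7, 19)) = 23.7065
d((-18, -2), (-3, -19)) = 22.6716
d((-18, -2), (-15, 5)) = 7.6158 <-- minimum
d((-18, -2), (-1, 7)) = 19.2354
d((-7, 19), (-3, -19)) = 38.2099
d((-7, 19), (-15, 5)) = 16.1245
d((-7, 19), (-1, 7)) = 13.4164
d((-3, -19), (-15, 5)) = 26.8328
d((-3, -19), (-1, 7)) = 26.0768
d((-15, 5), (-1, 7)) = 14.1421

Closest pair: (-18, -2) and (-15, 5) with distance 7.6158

The closest pair is (-18, -2) and (-15, 5) with Euclidean distance 7.6158. For 5 points, brute-force pairwise comparison is shown above. For large n, the divide-and-conquer algorithm (sort by x, recurse on halves, check the dividing strip) achieves O(n log n).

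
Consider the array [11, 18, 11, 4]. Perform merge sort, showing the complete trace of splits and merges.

Merge sort trace:

Split: [11, 18, 11, 4] -> [11, 18] and [11, 4]
  Split: [11, 18] -> [11] and [18]
  Merge: [11] + [18] -> [11, 18]
  Split: [11, 4] -> [11] and [4]
  Merge: [11] + [4] -> [4, 11]
Merge: [11, 18] + [4, 11] -> [4, 11, 11, 18]

Final sorted array: [4, 11, 11, 18]

The merge sort proceeds by recursively splitting the array and merging sorted halves.
After all merges, the sorted array is [4, 11, 11, 18].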